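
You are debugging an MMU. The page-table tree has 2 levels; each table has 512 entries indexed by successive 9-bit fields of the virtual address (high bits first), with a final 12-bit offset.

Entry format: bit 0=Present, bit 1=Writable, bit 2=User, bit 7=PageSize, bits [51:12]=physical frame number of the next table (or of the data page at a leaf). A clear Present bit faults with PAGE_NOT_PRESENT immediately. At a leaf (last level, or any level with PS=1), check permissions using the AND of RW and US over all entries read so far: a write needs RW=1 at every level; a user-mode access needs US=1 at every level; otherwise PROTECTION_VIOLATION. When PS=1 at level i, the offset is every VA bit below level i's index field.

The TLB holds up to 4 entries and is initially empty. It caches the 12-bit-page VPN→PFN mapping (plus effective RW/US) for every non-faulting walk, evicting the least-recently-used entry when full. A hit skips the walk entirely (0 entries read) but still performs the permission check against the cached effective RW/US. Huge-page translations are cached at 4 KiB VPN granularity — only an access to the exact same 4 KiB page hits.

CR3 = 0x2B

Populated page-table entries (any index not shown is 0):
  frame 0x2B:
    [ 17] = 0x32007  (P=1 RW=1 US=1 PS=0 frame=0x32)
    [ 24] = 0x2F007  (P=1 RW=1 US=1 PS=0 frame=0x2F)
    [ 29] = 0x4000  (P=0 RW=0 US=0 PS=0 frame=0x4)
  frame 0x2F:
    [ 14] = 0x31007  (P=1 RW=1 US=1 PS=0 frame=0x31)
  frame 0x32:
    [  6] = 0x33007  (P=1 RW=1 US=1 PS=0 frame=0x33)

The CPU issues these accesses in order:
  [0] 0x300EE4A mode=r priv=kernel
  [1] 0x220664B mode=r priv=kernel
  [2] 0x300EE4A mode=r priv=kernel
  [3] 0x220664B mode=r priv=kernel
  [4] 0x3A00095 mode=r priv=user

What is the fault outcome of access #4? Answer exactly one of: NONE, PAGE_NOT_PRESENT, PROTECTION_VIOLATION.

Trace:
#0 VA=0x300EE4A (r,kernel):
  lvl0: tbl 0x2B, slot 24 ⇒ 0x2F007 (P1/RW1/US1/PS0)
  lvl1: tbl 0x2F, slot 14 ⇒ 0x31007 (P1/RW1/US1/PS0)
  ⇒ phys 0x31E4A  [2 reads]
#1 VA=0x220664B (r,kernel):
  lvl0: tbl 0x2B, slot 17 ⇒ 0x32007 (P1/RW1/US1/PS0)
  lvl1: tbl 0x32, slot 6 ⇒ 0x33007 (P1/RW1/US1/PS0)
  ⇒ phys 0x3364B  [2 reads]
#2 VA=0x300EE4A (r,kernel):
  TLB hit vpn=0x300E → PA=0x31E4A
#3 VA=0x220664B (r,kernel):
  TLB hit vpn=0x2206 → PA=0x3364B
#4 VA=0x3A00095 (r,user):
  lvl0: tbl 0x2B, slot 29 ⇒ 0x4000 (P0/RW0/US0/PS0)
  → PAGE_NOT_PRESENT  (1 entries read)

Access #4 fault: PAGE_NOT_PRESENT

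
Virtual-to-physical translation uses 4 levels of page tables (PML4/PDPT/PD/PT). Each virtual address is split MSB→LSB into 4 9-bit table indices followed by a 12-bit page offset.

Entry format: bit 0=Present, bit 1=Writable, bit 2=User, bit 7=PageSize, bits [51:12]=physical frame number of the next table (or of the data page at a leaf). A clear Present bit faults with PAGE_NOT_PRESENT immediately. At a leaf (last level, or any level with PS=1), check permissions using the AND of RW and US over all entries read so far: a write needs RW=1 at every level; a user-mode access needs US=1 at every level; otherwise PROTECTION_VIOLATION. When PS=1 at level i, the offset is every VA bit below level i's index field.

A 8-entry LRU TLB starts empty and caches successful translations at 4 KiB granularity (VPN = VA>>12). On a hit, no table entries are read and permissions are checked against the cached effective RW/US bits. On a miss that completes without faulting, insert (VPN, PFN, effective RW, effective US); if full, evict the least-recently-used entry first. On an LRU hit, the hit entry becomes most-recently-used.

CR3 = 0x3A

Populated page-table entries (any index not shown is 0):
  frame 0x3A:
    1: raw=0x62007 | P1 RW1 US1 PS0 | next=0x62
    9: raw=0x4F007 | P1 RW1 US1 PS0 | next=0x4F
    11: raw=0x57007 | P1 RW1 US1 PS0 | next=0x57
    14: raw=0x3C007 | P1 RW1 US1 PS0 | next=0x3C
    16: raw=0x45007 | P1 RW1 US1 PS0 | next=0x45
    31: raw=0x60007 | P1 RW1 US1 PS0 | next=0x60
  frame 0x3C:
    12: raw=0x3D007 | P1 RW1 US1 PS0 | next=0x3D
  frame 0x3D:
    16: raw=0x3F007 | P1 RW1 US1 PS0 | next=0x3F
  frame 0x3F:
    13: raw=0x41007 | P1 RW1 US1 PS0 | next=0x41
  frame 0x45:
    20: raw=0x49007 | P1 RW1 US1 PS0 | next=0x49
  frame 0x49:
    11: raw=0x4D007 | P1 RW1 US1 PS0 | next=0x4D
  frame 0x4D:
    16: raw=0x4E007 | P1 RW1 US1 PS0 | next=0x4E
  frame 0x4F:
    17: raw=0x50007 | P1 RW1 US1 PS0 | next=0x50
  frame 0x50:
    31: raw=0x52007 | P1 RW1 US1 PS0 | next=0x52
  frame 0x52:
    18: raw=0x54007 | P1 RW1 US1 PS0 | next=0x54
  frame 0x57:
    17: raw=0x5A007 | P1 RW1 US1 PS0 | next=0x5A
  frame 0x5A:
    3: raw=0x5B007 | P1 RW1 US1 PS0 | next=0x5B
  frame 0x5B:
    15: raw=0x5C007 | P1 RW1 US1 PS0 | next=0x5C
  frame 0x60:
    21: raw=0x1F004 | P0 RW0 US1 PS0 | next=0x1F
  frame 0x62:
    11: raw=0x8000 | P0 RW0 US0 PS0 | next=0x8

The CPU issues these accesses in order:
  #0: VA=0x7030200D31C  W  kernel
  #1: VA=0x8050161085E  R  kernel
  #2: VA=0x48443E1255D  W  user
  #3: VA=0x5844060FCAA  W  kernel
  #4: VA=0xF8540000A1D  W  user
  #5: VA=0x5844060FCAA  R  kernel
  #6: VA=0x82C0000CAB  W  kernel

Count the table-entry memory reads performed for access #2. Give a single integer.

Walk each access:
#0 VA=0x7030200D31C (w,kernel):
  L0 @0x3A[14] → 0x3C007  P=1,RW=1,US=1,PS=0
  L1 @0x3C[12] → 0x3D007  P=1,RW=1,US=1,PS=0
  L2 @0x3D[16] → 0x3F007  P=1,RW=1,US=1,PS=0
  L3 @0x3F[13] → 0x41007  P=1,RW=1,US=1,PS=0
  → PA=0x4131C  (4 entries read)
#1 VA=0x8050161085E (r,kernel):
  L0 @0x3A[16] → 0x45007  P=1,RW=1,US=1,PS=0
  L1 @0x45[20] → 0x49007  P=1,RW=1,US=1,PS=0
  L2 @0x49[11] → 0x4D007  P=1,RW=1,US=1,PS=0
  L3 @0x4D[16] → 0x4E007  P=1,RW=1,US=1,PS=0
  → PA=0x4E85E  (4 entries read)
#2 VA=0x48443E1255D (w,user):
  L0 @0x3A[9] → 0x4F007  P=1,RW=1,US=1,PS=0
  L1 @0x4F[17] → 0x50007  P=1,RW=1,US=1,PS=0
  L2 @0x50[31] → 0x52007  P=1,RW=1,US=1,PS=0
  L3 @0x52[18] → 0x54007  P=1,RW=1,US=1,PS=0
  → PA=0x5455D  (4 entries read)
#3 VA=0x5844060FCAA (w,kernel):
  L0 @0x3A[11] → 0x57007  P=1,RW=1,US=1,PS=0
  L1 @0x57[17] → 0x5A007  P=1,RW=1,US=1,PS=0
  L2 @0x5A[3] → 0x5B007  P=1,RW=1,US=1,PS=0
  L3 @0x5B[15] → 0x5C007  P=1,RW=1,US=1,PS=0
  → PA=0x5CCAA  (4 entries read)
#4 VA=0xF8540000A1D (w,user):
  L0 @0x3A[31] → 0x60007  P=1,RW=1,US=1,PS=0
  L1 @0x60[21] → 0x1F004  P=0,RW=0,US=1,PS=0
  → PAGE_NOT_PRESENT  (2 entries read)
#5 VA=0x5844060FCAA (r,kernel):
  TLB hit vpn=0x5844060F → PA=0x5CCAA
#6 VA=0x82C0000CAB (w,kernel):
  L0 @0x3A[1] → 0x62007  P=1,RW=1,US=1,PS=0
  L1 @0x62[11] → 0x8000  P=0,RW=0,US=0,PS=0
  → PAGE_NOT_PRESENT  (2 entries read)

Entries read for #2: 4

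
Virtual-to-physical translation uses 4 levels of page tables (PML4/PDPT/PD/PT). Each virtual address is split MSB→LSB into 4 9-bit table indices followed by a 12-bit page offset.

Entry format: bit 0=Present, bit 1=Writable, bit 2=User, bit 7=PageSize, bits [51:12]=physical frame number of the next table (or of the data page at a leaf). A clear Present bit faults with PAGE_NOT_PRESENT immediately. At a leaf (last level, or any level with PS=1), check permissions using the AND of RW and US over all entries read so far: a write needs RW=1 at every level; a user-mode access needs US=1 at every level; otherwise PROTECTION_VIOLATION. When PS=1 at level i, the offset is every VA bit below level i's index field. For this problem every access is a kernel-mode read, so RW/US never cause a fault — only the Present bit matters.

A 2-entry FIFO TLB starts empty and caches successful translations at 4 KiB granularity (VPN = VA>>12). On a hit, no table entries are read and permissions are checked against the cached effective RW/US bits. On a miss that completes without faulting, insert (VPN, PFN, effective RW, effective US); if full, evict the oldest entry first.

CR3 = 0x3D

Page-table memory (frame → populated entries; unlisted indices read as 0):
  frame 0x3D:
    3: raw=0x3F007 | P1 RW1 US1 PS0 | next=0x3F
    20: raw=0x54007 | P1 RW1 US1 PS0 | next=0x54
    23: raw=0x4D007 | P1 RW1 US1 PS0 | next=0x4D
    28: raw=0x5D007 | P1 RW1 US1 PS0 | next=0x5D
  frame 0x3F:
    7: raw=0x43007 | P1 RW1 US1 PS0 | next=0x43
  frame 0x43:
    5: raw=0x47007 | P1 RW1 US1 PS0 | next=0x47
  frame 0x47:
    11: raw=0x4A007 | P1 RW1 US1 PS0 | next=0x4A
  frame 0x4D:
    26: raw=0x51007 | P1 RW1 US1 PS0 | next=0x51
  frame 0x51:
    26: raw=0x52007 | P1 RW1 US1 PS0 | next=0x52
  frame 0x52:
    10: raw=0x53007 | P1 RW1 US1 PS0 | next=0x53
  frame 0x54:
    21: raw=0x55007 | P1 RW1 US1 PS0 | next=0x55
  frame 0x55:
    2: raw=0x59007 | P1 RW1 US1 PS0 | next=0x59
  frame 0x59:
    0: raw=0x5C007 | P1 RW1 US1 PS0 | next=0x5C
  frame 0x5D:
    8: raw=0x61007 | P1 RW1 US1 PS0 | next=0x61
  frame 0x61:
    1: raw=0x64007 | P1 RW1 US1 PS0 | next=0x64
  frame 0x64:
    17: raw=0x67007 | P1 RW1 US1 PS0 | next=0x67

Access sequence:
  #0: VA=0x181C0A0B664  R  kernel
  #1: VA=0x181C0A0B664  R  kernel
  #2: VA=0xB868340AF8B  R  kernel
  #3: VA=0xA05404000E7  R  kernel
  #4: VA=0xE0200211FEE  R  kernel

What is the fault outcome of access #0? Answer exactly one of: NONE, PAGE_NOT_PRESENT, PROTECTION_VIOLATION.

Trace:
#0 VA=0x181C0A0B664 (r,kernel):
  [0] read 0x3D idx=3: raw=0x3F007 flags P=1 W=1 U=1 S=0
  [1] read 0x3F idx=7: raw=0x43007 flags P=1 W=1 U=1 S=0
  [2] read 0x43 idx=5: raw=0x47007 flags P=1 W=1 U=1 S=0
  [3] read 0x47 idx=11: raw=0x4A007 flags P=1 W=1 U=1 S=0
  ⇒ phys 0x4A664  [4 reads]
#1 VA=0x181C0A0B664 (r,kernel):
  TLB hit vpn=0x181C0A0B → PA=0x4A664
#2 VA=0xB868340AF8B (r,kernel):
  [0] read 0x3D idx=23: raw=0x4D007 flags P=1 W=1 U=1 S=0
  [1] read 0x4D idx=26: raw=0x51007 flags P=1 W=1 U=1 S=0
  [2] read 0x51 idx=26: raw=0x52007 flags P=1 W=1 U=1 S=0
  [3] read 0x52 idx=10: raw=0x53007 flags P=1 W=1 U=1 S=0
  ⇒ phys 0x53F8B  [4 reads]
#3 VA=0xA05404000E7 (r,kernel):
  [0] read 0x3D idx=20: raw=0x54007 flags P=1 W=1 U=1 S=0
  [1] read 0x54 idx=21: raw=0x55007 flags P=1 W=1 U=1 S=0
  [2] read 0x55 idx=2: raw=0x59007 flags P=1 W=1 U=1 S=0
  [3] read 0x59 idx=0: raw=0x5C007 flags P=1 W=1 U=1 S=0
  ⇒ phys 0x5C0E7  [4 reads]
#4 VA=0xE0200211FEE (r,kernel):
  [0] read 0x3D idx=28: raw=0x5D007 flags P=1 W=1 U=1 S=0
  [1] read 0x5D idx=8: raw=0x61007 flags P=1 W=1 U=1 S=0
  [2] read 0x61 idx=1: raw=0x64007 flags P=1 W=1 U=1 S=0
  [3] read 0x64 idx=17: raw=0x67007 flags P=1 W=1 U=1 S=0
  ⇒ phys 0x67FEE  [4 reads]

Access #0 fault: NONE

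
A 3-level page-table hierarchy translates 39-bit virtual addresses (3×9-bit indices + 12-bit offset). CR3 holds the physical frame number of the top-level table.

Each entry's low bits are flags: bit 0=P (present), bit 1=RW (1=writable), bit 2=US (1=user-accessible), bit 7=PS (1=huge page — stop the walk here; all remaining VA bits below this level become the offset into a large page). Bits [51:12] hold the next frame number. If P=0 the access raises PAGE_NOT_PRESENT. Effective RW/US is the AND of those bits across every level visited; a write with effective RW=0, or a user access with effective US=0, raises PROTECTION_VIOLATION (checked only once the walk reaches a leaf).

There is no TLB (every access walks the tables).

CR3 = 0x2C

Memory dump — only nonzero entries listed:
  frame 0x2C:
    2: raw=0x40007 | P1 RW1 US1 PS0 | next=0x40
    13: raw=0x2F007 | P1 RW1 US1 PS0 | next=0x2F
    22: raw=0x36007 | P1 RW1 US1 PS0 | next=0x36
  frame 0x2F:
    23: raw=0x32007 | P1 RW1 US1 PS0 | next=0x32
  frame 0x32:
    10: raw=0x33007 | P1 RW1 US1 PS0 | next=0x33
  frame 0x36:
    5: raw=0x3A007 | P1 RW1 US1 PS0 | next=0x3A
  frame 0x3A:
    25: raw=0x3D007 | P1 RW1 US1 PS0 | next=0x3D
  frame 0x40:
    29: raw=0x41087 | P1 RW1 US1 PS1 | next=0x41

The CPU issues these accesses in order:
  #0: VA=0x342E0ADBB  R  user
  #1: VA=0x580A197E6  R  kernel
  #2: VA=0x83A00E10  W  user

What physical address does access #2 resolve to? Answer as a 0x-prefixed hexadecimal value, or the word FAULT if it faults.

Per-access translation:
#0 VA=0x342E0ADBB (r,user):
  [0] read 0x2C idx=13: raw=0x2F007 flags P=1 W=1 U=1 S=0
  [1] read 0x2F idx=23: raw=0x32007 flags P=1 W=1 U=1 S=0
  [2] read 0x32 idx=10: raw=0x33007 flags P=1 W=1 U=1 S=0
  ⇒ phys 0x33DBB  [3 reads]
#1 VA=0x580A197E6 (r,kernel):
  [0] read 0x2C idx=22: raw=0x36007 flags P=1 W=1 U=1 S=0
  [1] read 0x36 idx=5: raw=0x3A007 flags P=1 W=1 U=1 S=0
  [2] read 0x3A idx=25: raw=0x3D007 flags P=1 W=1 U=1 S=0
  ⇒ phys 0x3D7E6  [3 reads]
#2 VA=0x83A00E10 (w,user):
  [0] read 0x2C idx=2: raw=0x40007 flags P=1 W=1 U=1 S=0
  [1] read 0x40 idx=29: raw=0x41087 flags P=1 W=1 U=1 S=1
  ⇒ phys 0x41E10 (huge @L1)  [2 reads]

Access #2 PA: 0x41E10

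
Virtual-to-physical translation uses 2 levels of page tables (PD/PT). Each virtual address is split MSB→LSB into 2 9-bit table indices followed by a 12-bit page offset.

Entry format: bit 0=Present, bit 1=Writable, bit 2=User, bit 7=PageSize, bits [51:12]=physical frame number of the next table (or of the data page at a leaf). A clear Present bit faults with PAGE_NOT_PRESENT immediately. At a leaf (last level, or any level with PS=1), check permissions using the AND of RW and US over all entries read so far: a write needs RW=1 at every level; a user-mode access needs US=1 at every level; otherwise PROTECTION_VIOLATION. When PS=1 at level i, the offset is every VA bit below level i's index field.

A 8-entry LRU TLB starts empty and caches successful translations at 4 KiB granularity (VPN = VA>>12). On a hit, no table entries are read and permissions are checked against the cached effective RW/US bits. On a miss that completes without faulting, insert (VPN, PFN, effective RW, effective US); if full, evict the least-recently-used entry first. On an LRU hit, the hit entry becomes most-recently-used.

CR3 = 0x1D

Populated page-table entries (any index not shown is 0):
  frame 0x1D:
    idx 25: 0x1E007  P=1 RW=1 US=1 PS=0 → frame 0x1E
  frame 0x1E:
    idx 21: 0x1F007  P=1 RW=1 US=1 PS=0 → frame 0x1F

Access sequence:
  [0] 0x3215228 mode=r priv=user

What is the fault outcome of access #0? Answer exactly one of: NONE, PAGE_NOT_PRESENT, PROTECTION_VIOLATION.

Trace:
#0 VA=0x3215228 (r,user):
  L0 @0x1D[25] → 0x1E007  P=1,RW=1,US=1,PS=0
  L1 @0x1E[21] → 0x1F007  P=1,RW=1,US=1,PS=0
  ⇒ phys 0x1F228  [2 reads]

Access #0 fault: NONE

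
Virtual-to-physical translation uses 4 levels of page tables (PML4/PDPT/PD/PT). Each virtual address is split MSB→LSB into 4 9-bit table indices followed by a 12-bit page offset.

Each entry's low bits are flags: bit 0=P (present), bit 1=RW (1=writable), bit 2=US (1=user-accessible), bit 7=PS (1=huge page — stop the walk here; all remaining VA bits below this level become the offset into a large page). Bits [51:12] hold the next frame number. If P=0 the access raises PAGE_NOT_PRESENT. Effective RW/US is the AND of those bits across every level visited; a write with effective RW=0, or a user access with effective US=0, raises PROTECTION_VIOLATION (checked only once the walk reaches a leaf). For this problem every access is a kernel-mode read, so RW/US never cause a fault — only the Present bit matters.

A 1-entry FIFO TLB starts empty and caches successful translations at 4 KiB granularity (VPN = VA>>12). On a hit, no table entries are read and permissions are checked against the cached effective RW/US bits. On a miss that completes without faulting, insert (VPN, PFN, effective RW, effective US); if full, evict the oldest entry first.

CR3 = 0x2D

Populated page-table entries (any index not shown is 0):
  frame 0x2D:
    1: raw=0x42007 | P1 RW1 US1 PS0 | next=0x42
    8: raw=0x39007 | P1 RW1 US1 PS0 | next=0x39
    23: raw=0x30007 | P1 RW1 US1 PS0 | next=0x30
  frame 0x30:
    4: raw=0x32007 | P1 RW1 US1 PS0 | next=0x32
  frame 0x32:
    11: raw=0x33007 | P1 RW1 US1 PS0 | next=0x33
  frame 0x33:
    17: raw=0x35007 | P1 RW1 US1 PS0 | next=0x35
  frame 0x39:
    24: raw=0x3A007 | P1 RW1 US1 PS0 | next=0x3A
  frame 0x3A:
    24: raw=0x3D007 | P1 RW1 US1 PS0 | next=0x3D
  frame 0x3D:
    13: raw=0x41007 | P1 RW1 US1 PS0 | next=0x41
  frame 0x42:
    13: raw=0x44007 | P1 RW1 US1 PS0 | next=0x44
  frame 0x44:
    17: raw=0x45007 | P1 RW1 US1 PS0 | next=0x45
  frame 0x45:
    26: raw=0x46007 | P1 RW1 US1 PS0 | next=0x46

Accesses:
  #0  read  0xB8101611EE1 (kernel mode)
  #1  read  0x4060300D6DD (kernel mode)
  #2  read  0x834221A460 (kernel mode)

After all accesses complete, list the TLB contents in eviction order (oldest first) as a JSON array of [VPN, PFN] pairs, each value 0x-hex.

Trace:
#0 VA=0xB8101611EE1 (r,kernel):
  L0 @0x2D[23] → 0x30007  P=1,RW=1,US=1,PS=0
  L1 @0x30[4] → 0x32007  P=1,RW=1,US=1,PS=0
  L2 @0x32[11] → 0x33007  P=1,RW=1,US=1,PS=0
  L3 @0x33[17] → 0x35007  P=1,RW=1,US=1,PS=0
  ✓ 0x35EE1  — 4 lookups
#1 VA=0x4060300D6DD (r,kernel):
  L0 @0x2D[8] → 0x39007  P=1,RW=1,US=1,PS=0
  L1 @0x39[24] → 0x3A007  P=1,RW=1,US=1,PS=0
  L2 @0x3A[24] → 0x3D007  P=1,RW=1,US=1,PS=0
  L3 @0x3D[13] → 0x41007  P=1,RW=1,US=1,PS=0
  ✓ 0x416DD  — 4 lookups
#2 VA=0x834221A460 (r,kernel):
  L0 @0x2D[1] → 0x42007  P=1,RW=1,US=1,PS=0
  L1 @0x42[13] → 0x44007  P=1,RW=1,US=1,PS=0
  L2 @0x44[17] → 0x45007  P=1,RW=1,US=1,PS=0
  L3 @0x45[26] → 0x46007  P=1,RW=1,US=1,PS=0
  ✓ 0x46460  — 4 lookups

TLB: [["0x834221A", "0x46"]]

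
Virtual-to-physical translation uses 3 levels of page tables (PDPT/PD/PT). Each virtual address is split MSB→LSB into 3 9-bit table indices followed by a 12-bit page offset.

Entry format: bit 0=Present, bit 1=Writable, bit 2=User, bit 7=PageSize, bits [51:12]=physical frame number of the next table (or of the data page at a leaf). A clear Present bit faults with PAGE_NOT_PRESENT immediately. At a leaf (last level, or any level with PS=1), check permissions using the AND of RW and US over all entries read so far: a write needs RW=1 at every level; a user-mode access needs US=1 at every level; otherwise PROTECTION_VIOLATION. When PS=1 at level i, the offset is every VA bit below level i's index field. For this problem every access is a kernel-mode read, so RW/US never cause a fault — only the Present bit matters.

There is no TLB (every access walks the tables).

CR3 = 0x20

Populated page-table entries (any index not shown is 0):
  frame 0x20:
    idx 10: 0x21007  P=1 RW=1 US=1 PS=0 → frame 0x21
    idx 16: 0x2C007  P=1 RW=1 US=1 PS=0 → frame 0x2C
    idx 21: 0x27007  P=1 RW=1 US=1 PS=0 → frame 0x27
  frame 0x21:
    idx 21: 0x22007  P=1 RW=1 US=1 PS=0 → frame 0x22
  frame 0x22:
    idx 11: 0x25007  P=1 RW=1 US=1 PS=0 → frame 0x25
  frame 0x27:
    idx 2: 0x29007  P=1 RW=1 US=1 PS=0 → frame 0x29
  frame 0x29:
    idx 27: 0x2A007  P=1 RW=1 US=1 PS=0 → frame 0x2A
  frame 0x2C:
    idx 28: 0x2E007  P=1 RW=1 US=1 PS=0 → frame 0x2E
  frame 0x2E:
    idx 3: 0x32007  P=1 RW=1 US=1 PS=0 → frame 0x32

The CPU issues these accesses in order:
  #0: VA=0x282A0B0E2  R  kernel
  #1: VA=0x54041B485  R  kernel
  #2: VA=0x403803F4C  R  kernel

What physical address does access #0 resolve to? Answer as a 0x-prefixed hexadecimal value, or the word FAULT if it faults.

Trace:
#0 VA=0x282A0B0E2 (r,kernel):
  lvl0: tbl 0x20, slot 10 ⇒ 0x21007 (P1/RW1/US1/PS0)
  lvl1: tbl 0x21, slot 21 ⇒ 0x22007 (P1/RW1/US1/PS0)
  lvl2: tbl 0x22, slot 11 ⇒ 0x25007 (P1/RW1/US1/PS0)
  → PA=0x250E2  (3 entries read)
#1 VA=0x54041B485 (r,kernel):
  lvl0: tbl 0x20, slot 21 ⇒ 0x27007 (P1/RW1/US1/PS0)
  lvl1: tbl 0x27, slot 2 ⇒ 0x29007 (P1/RW1/US1/PS0)
  lvl2: tbl 0x29, slot 27 ⇒ 0x2A007 (P1/RW1/US1/PS0)
  → PA=0x2A485  (3 entries read)
#2 VA=0x403803F4C (r,kernel):
  lvl0: tbl 0x20, slot 16 ⇒ 0x2C007 (P1/RW1/US1/PS0)
  lvl1: tbl 0x2C, slot 28 ⇒ 0x2E007 (P1/RW1/US1/PS0)
  lvl2: tbl 0x2E, slot 3 ⇒ 0x32007 (P1/RW1/US1/PS0)
  → PA=0x32F4C  (3 entries read)

Access #0 PA: 0x250E2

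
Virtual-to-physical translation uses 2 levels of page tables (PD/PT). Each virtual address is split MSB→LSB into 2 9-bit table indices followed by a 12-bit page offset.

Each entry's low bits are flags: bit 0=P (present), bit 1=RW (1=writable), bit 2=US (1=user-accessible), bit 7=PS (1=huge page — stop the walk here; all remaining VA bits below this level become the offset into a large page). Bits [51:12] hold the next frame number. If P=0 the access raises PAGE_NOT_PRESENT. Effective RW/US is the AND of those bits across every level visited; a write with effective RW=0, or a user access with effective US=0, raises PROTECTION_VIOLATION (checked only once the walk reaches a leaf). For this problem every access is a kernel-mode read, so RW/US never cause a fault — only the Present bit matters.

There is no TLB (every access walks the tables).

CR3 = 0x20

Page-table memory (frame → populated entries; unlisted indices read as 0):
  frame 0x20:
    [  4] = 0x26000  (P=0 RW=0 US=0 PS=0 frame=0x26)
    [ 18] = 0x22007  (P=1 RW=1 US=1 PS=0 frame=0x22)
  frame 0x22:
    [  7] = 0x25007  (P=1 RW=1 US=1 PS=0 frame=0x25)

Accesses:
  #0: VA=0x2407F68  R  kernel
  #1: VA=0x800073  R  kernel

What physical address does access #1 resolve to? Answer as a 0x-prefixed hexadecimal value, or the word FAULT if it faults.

Per-access translation:
#0 VA=0x2407F68 (r,kernel):
  L0: frame=0x20 idx=18 entry=0x22007 [P=1 RW=1 US=1 PS=0]
  L1: frame=0x22 idx=7 entry=0x25007 [P=1 RW=1 US=1 PS=0]
  ⇒ phys 0x25F68  [2 reads]
#1 VA=0x800073 (r,kernel):
  L0: frame=0x20 idx=4 entry=0x26000 [P=0 RW=0 US=0 PS=0]
  → PAGE_NOT_PRESENT  (1 entries read)

Access #1 PA: FAULT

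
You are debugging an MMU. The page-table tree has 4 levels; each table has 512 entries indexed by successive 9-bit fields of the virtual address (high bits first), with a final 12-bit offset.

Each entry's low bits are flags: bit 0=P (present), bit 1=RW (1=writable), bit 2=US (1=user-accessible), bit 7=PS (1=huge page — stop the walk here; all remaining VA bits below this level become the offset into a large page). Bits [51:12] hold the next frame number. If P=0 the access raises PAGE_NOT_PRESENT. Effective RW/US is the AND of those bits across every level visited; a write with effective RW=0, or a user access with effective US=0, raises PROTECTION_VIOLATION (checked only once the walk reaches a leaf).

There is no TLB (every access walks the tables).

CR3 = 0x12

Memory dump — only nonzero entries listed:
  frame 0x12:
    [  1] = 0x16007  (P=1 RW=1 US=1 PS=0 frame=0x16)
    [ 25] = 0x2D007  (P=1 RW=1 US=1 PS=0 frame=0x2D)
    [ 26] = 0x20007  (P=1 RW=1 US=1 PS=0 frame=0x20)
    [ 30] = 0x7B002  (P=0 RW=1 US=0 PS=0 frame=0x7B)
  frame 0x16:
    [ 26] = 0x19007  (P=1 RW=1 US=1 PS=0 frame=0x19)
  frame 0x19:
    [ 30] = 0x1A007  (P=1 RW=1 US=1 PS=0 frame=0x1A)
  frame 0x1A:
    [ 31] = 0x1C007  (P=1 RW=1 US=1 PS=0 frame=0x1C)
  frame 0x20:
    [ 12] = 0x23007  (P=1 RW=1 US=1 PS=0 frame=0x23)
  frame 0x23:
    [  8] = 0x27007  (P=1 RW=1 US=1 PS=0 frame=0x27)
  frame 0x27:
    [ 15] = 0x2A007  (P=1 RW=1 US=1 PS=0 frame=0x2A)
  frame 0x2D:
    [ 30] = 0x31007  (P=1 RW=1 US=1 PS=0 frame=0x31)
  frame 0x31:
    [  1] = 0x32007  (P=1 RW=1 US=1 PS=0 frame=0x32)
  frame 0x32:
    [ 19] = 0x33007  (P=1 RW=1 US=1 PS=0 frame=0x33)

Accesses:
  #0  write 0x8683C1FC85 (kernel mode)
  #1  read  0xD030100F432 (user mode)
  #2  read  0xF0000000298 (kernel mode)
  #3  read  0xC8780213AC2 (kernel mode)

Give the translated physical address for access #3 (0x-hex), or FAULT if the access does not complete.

Per-access translation:
#0 VA=0x8683C1FC85 (w,kernel):
  L0 @0x12[1] → 0x16007  P=1,RW=1,US=1,PS=0
  L1 @0x16[26] → 0x19007  P=1,RW=1,US=1,PS=0
  L2 @0x19[30] → 0x1A007  P=1,RW=1,US=1,PS=0
  L3 @0x1A[31] → 0x1C007  P=1,RW=1,US=1,PS=0
  ⇒ phys 0x1CC85  [4 reads]
#1 VA=0xD030100F432 (r,user):
  L0 @0x12[26] → 0x20007  P=1,RW=1,US=1,PS=0
  L1 @0x20[12] → 0x23007  P=1,RW=1,US=1,PS=0
  L2 @0x23[8] → 0x27007  P=1,RW=1,US=1,PS=0
  L3 @0x27[15] → 0x2A007  P=1,RW=1,US=1,PS=0
  ⇒ phys 0x2A432  [4 reads]
#2 VA=0xF0000000298 (r,kernel):
  L0 @0x12[30] → 0x7B002  P=0,RW=1,US=0,PS=0
  ✗ PAGE_NOT_PRESENT  [1 reads]
#3 VA=0xC8780213AC2 (r,kernel):
  L0 @0x12[25] → 0x2D007  P=1,RW=1,US=1,PS=0
  L1 @0x2D[30] → 0x31007  P=1,RW=1,US=1,PS=0
  L2 @0x31[1] → 0x32007  P=1,RW=1,US=1,PS=0
  L3 @0x32[19] → 0x33007  P=1,RW=1,US=1,PS=0
  ⇒ phys 0x33AC2  [4 reads]

Access #3 PA: 0x33AC2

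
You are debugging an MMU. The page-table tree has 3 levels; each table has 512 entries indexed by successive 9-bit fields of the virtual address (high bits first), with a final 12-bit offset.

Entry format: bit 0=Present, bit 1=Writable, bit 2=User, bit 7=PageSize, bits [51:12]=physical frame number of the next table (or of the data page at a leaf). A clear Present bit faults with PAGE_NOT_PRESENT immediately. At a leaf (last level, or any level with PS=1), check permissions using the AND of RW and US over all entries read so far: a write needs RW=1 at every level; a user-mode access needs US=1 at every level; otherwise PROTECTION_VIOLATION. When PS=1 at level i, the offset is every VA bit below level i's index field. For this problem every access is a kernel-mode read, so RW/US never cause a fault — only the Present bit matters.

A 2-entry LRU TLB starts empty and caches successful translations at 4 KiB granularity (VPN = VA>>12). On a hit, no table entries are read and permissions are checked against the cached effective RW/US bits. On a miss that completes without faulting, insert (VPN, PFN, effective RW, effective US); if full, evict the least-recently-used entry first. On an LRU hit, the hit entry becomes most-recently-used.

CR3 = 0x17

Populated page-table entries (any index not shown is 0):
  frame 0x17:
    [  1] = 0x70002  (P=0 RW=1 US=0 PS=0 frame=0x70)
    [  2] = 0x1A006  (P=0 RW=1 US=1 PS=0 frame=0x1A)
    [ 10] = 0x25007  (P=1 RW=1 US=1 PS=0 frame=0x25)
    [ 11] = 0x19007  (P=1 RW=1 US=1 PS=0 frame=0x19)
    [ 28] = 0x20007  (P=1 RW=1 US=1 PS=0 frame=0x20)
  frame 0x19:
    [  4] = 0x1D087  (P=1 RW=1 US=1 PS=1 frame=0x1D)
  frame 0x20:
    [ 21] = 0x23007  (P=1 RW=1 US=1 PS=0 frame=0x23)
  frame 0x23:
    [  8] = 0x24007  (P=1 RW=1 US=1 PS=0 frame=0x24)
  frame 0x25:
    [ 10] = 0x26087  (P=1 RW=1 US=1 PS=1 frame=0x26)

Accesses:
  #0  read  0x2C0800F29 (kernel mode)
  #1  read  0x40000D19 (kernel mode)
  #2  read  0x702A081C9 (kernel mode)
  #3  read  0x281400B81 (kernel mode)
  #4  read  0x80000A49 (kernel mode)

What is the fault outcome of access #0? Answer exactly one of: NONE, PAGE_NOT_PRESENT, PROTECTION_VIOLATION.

Trace:
#0 VA=0x2C0800F29 (r,kernel):
  lvl0: tbl 0x17, slot 11 ⇒ 0x19007 (P1/RW1/US1/PS0)
  lvl1: tbl 0x19, slot 4 ⇒ 0x1D087 (P1/RW1/US1/PS1)
  ⇒ phys 0x1DF29 (huge @L1)  [2 reads]
#1 VA=0x40000D19 (r,kernel):
  lvl0: tbl 0x17, slot 1 ⇒ 0x70002 (P0/RW1/US0/PS0)
  ⇒ fault: PAGE_NOT_PRESENT  — 1 lookups
#2 VA=0x702A081C9 (r,kernel):
  lvl0: tbl 0x17, slot 28 ⇒ 0x20007 (P1/RW1/US1/PS0)
  lvl1: tbl 0x20, slot 21 ⇒ 0x23007 (P1/RW1/US1/PS0)
  lvl2: tbl 0x23, slot 8 ⇒ 0x24007 (P1/RW1/US1/PS0)
  ⇒ phys 0x241C9  [3 reads]
#3 VA=0x281400B81 (r,kernel):
  lvl0: tbl 0x17, slot 10 ⇒ 0x25007 (P1/RW1/US1/PS0)
  lvl1: tbl 0x25, slot 10 ⇒ 0x26087 (P1/RW1/US1/PS1)
  ⇒ phys 0x26B81 (huge @L1)  [2 reads]
#4 VA=0x80000A49 (r,kernel):
  lvl0: tbl 0x17, slot 2 ⇒ 0x1A006 (P0/RW1/US1/PS0)
  ⇒ fault: PAGE_NOT_PRESENT  — 1 lookups

Access #0 fault: NONE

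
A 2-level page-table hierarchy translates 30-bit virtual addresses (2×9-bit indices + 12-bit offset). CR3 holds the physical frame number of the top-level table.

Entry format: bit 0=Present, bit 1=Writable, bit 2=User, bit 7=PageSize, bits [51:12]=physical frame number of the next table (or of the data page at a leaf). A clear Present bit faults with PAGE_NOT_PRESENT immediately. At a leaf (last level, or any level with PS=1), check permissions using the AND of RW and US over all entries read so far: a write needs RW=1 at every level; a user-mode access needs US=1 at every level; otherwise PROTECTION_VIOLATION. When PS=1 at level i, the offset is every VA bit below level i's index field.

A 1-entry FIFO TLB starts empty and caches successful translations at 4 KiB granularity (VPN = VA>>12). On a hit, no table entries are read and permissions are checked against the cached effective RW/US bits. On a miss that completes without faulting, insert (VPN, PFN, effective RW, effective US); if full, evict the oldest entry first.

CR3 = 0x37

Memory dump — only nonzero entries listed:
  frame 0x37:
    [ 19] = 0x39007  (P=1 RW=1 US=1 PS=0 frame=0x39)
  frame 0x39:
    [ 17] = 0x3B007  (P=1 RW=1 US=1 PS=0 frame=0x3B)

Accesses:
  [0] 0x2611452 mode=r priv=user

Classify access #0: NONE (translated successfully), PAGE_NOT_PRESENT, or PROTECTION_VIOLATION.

Trace:
#0 VA=0x2611452 (r,user):
  [0] read 0x37 idx=19: raw=0x39007 flags P=1 W=1 U=1 S=0
  [1] read 0x39 idx=17: raw=0x3B007 flags P=1 W=1 U=1 S=0
  ✓ 0x3B452  — 2 lookups

Access #0 fault: NONE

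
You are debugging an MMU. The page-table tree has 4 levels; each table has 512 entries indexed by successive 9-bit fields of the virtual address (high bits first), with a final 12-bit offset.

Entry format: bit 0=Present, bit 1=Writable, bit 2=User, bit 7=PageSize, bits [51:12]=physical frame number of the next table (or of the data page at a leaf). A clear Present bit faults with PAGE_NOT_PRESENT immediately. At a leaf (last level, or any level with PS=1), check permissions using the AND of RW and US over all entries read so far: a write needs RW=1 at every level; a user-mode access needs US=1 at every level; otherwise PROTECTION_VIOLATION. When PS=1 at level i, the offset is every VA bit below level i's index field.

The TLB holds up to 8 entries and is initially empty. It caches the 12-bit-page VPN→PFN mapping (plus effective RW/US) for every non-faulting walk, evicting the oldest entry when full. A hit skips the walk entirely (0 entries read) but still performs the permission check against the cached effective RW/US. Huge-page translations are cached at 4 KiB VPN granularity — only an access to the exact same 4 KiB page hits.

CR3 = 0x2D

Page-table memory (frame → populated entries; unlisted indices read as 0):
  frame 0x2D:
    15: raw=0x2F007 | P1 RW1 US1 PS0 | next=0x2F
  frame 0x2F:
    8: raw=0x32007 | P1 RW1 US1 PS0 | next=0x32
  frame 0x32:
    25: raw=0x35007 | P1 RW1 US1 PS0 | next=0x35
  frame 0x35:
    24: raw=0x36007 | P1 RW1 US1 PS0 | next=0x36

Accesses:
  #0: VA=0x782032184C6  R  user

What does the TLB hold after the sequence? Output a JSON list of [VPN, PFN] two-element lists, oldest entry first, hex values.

Per-access translation:
#0 VA=0x782032184C6 (r,user):
  L0: frame=0x2D idx=15 entry=0x2F007 [P=1 RW=1 US=1 PS=0]
  L1: frame=0x2F idx=8 entry=0x32007 [P=1 RW=1 US=1 PS=0]
  L2: frame=0x32 idx=25 entry=0x35007 [P=1 RW=1 US=1 PS=0]
  L3: frame=0x35 idx=24 entry=0x36007 [P=1 RW=1 US=1 PS=0]
  ⇒ phys 0x364C6  [4 reads]

TLB: [["0x78203218", "0x36"]]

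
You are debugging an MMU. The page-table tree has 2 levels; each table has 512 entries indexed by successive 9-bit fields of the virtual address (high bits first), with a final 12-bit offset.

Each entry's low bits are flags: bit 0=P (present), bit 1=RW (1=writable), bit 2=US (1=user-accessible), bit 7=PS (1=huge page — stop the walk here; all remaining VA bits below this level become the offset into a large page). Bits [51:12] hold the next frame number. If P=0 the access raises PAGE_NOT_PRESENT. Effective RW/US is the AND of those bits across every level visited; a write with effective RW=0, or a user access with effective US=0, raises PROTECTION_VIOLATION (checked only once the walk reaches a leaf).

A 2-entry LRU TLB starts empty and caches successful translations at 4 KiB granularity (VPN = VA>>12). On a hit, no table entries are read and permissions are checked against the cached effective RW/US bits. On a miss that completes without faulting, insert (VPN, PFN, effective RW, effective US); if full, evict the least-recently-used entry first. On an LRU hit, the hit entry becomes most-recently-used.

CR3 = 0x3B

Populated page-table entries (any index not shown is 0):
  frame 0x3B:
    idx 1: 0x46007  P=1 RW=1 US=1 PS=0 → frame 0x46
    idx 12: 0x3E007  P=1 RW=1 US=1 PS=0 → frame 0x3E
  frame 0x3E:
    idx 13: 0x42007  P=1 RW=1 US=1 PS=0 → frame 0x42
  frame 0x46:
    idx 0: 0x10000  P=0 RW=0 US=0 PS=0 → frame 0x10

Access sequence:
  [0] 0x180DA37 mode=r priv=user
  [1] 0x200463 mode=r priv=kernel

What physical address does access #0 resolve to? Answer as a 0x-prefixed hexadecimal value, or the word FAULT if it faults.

Per-access translation:
#0 VA=0x180DA37 (r,user):
  [0] read 0x3B idx=12: raw=0x3E007 flags P=1 W=1 U=1 S=0
  [1] read 0x3E idx=13: raw=0x42007 flags P=1 W=1 U=1 S=0
  ✓ 0x42A37  — 2 lookups
#1 VA=0x200463 (r,kernel):
  [0] read 0x3B idx=1: raw=0x46007 flags P=1 W=1 U=1 S=0
  [1] read 0x46 idx=0: raw=0x10000 flags P=0 W=0 U=0 S=0
  ⇒ fault: PAGE_NOT_PRESENT  — 2 lookups

Access #0 PA: 0x42A37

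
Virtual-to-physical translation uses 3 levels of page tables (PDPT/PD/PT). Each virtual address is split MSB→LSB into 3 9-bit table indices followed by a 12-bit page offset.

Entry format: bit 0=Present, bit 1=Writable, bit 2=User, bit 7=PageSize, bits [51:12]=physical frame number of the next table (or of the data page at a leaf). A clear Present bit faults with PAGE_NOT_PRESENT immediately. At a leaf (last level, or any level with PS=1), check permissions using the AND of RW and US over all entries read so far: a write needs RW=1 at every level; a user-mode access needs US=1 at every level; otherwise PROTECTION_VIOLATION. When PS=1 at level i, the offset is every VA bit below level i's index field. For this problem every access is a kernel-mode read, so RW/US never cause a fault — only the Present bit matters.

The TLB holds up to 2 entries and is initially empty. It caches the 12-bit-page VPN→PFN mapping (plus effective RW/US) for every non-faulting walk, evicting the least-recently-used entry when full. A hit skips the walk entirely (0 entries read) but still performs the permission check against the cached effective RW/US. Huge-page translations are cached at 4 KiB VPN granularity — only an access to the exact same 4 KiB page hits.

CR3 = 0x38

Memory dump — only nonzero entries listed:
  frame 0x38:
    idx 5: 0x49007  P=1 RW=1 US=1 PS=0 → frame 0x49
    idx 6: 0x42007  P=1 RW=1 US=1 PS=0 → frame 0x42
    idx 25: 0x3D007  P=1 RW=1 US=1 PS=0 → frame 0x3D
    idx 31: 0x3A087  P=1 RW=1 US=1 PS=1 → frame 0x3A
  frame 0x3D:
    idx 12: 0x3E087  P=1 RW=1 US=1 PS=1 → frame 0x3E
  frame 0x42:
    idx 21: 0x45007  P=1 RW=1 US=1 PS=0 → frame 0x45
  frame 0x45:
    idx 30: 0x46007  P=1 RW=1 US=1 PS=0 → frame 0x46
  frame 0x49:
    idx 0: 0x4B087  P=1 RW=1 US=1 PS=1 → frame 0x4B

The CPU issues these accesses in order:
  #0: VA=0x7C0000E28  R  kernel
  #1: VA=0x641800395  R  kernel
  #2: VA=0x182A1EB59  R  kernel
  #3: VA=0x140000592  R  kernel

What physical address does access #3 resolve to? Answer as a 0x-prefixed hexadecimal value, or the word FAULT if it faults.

Trace:
#0 VA=0x7C0000E28 (r,kernel):
  L0: frame=0x38 idx=31 entry=0x3A087 [P=1 RW=1 US=1 PS=1]
  → PA=0x3AE28 (huge @L0)  (1 entries read)
#1 VA=0x641800395 (r,kernel):
  L0: frame=0x38 idx=25 entry=0x3D007 [P=1 RW=1 US=1 PS=0]
  L1: frame=0x3D idx=12 entry=0x3E087 [P=1 RW=1 US=1 PS=1]
  → PA=0x3E395 (huge @L1)  (2 entries read)
#2 VA=0x182A1EB59 (r,kernel):
  L0: frame=0x38 idx=6 entry=0x42007 [P=1 RW=1 US=1 PS=0]
  L1: frame=0x42 idx=21 entry=0x45007 [P=1 RW=1 US=1 PS=0]
  L2: frame=0x45 idx=30 entry=0x46007 [P=1 RW=1 US=1 PS=0]
  → PA=0x46B59  (3 entries read)
#3 VA=0x140000592 (r,kernel):
  L0: frame=0x38 idx=5 entry=0x49007 [P=1 RW=1 US=1 PS=0]
  L1: frame=0x49 idx=0 entry=0x4B087 [P=1 RW=1 US=1 PS=1]
  → PA=0x4B592 (huge @L1)  (2 entries read)

Access #3 PA: 0x4B592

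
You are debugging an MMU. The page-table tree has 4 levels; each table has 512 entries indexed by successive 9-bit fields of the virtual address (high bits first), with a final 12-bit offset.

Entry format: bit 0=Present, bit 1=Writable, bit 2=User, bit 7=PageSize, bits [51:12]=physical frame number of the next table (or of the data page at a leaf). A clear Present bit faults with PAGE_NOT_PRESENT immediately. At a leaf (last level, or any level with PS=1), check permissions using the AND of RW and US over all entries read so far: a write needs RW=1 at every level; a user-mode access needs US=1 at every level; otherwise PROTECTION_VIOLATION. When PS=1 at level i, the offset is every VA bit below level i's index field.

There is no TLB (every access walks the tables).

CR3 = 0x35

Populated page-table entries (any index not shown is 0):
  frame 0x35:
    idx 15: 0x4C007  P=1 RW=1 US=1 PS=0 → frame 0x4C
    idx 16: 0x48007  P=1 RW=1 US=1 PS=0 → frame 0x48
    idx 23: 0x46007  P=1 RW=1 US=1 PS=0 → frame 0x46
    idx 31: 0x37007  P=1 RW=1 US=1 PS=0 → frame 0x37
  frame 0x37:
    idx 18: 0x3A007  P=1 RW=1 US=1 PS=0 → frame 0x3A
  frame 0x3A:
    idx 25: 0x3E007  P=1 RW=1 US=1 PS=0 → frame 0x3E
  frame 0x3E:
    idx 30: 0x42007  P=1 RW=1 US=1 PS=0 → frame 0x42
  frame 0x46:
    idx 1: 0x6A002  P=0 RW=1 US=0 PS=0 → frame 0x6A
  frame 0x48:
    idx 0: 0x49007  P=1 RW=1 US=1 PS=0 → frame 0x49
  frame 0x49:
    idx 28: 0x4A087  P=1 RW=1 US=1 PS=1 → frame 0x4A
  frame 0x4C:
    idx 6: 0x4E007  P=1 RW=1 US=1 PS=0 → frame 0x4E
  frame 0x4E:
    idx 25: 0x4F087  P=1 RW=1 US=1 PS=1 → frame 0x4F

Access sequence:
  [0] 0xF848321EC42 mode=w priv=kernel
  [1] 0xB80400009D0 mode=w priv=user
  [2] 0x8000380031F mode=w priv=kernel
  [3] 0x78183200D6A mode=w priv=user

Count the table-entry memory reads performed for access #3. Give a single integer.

Per-access translation:
#0 VA=0xF848321EC42 (w,kernel):
  L0: frame=0x35 idx=31 entry=0x37007 [P=1 RW=1 US=1 PS=0]
  L1: frame=0x37 idx=18 entry=0x3A007 [P=1 RW=1 US=1 PS=0]
  L2: frame=0x3A idx=25 entry=0x3E007 [P=1 RW=1 US=1 PS=0]
  L3: frame=0x3E idx=30 entry=0x42007 [P=1 RW=1 US=1 PS=0]
  ✓ 0x42C42  — 4 lookups
#1 VA=0xB80400009D0 (w,user):
  L0: frame=0x35 idx=23 entry=0x46007 [P=1 RW=1 US=1 PS=0]
  L1: frame=0x46 idx=1 entry=0x6A002 [P=0 RW=1 US=0 PS=0]
  → PAGE_NOT_PRESENT  (2 entries read)
#2 VA=0x8000380031F (w,kernel):
  L0: frame=0x35 idx=16 entry=0x48007 [P=1 RW=1 US=1 PS=0]
  L1: frame=0x48 idx=0 entry=0x49007 [P=1 RW=1 US=1 PS=0]
  L2: frame=0x49 idx=28 entry=0x4A087 [P=1 RW=1 US=1 PS=1]
  ✓ 0x4A31F (huge @L2)  — 3 lookups
#3 VA=0x78183200D6A (w,user):
  L0: frame=0x35 idx=15 entry=0x4C007 [P=1 RW=1 US=1 PS=0]
  L1: frame=0x4C idx=6 entry=0x4E007 [P=1 RW=1 US=1 PS=0]
  L2: frame=0x4E idx=25 entry=0x4F087 [P=1 RW=1 US=1 PS=1]
  ✓ 0x4FD6A (huge @L2)  — 3 lookups

Entries read for #3: 3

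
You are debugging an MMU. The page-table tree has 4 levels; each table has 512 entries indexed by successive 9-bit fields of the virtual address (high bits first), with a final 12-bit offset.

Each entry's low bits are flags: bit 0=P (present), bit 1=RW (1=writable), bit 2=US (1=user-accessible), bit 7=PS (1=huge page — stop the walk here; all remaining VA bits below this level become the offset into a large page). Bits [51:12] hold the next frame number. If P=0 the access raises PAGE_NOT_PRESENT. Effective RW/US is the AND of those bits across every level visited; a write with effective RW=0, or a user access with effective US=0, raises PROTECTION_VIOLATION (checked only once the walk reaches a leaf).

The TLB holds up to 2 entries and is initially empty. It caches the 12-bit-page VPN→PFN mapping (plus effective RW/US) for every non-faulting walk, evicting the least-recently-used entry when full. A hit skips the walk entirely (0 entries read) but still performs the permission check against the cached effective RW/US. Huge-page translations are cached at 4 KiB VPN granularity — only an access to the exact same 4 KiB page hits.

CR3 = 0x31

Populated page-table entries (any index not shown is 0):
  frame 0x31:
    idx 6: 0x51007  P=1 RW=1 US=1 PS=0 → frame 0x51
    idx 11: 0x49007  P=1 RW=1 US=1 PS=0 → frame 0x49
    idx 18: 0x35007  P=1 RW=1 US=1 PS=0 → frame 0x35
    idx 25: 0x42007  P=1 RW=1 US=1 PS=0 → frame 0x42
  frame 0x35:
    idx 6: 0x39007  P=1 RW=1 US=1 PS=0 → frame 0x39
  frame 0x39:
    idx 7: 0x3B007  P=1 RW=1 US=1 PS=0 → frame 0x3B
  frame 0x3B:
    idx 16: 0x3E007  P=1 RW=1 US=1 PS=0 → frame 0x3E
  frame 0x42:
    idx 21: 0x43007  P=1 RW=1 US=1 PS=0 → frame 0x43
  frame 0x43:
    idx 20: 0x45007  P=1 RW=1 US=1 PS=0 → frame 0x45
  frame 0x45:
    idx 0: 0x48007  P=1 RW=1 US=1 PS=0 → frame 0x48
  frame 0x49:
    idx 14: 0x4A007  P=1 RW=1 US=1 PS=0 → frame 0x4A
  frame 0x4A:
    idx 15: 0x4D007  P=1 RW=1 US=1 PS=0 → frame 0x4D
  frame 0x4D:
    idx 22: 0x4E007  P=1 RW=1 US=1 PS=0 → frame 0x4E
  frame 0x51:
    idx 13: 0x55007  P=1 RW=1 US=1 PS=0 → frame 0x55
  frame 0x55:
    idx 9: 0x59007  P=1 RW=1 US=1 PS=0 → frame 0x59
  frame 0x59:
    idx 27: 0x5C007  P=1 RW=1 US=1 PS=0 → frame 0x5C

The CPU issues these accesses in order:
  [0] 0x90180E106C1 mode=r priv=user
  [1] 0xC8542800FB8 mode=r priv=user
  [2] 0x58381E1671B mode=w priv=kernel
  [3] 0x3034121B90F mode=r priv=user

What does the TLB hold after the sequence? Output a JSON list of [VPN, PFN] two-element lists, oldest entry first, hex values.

Per-access translation:
#0 VA=0x90180E106C1 (r,user):
  L0 @0x31[18] → 0x35007  P=1,RW=1,US=1,PS=0
  L1 @0x35[6] → 0x39007  P=1,RW=1,US=1,PS=0
  L2 @0x39[7] → 0x3B007  P=1,RW=1,US=1,PS=0
  L3 @0x3B[16] → 0x3E007  P=1,RW=1,US=1,PS=0
  ✓ 0x3E6C1  — 4 lookups
#1 VA=0xC8542800FB8 (r,user):
  L0 @0x31[25] → 0x42007  P=1,RW=1,US=1,PS=0
  L1 @0x42[21] → 0x43007  P=1,RW=1,US=1,PS=0
  L2 @0x43[20] → 0x45007  P=1,RW=1,US=1,PS=0
  L3 @0x45[0] → 0x48007  P=1,RW=1,US=1,PS=0
  ✓ 0x48FB8  — 4 lookups
#2 VA=0x58381E1671B (w,kernel):
  L0 @0x31[11] → 0x49007  P=1,RW=1,US=1,PS=0
  L1 @0x49[14] → 0x4A007  P=1,RW=1,US=1,PS=0
  L2 @0x4A[15] → 0x4D007  P=1,RW=1,US=1,PS=0
  L3 @0x4D[22] → 0x4E007  P=1,RW=1,US=1,PS=0
  ✓ 0x4E71B  — 4 lookups
#3 VA=0x3034121B90F (r,user):
  L0 @0x31[6] → 0x51007  P=1,RW=1,US=1,PS=0
  L1 @0x51[13] → 0x55007  P=1,RW=1,US=1,PS=0
  L2 @0x55[9] → 0x59007  P=1,RW=1,US=1,PS=0
  L3 @0x59[27] → 0x5C007  P=1,RW=1,US=1,PS=0
  ✓ 0x5C90F  — 4 lookups

TLB: [["0x58381E16", "0x4E"], ["0x3034121B", "0x5C"]]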